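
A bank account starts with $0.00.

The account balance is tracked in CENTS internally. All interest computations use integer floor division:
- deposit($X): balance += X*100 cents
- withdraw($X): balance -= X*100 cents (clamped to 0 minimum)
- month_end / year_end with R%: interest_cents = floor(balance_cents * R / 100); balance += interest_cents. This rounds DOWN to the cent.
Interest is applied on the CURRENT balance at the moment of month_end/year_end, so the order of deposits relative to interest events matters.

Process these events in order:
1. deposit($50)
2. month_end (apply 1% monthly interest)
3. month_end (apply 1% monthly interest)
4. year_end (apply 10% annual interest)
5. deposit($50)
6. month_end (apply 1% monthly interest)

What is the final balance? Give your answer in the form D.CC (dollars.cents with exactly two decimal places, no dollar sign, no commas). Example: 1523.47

After 1 (deposit($50)): balance=$50.00 total_interest=$0.00
After 2 (month_end (apply 1% monthly interest)): balance=$50.50 total_interest=$0.50
After 3 (month_end (apply 1% monthly interest)): balance=$51.00 total_interest=$1.00
After 4 (year_end (apply 10% annual interest)): balance=$56.10 total_interest=$6.10
After 5 (deposit($50)): balance=$106.10 total_interest=$6.10
After 6 (month_end (apply 1% monthly interest)): balance=$107.16 total_interest=$7.16

Answer: 107.16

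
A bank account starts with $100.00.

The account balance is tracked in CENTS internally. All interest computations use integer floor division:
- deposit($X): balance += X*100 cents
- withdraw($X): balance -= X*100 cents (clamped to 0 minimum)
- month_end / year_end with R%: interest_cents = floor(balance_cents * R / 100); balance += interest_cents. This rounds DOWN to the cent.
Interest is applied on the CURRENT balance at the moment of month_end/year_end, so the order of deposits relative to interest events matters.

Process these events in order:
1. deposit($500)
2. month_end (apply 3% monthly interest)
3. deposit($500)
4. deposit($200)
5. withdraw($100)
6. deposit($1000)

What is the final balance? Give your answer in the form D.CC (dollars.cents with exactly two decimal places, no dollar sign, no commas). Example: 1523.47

Answer: 2218.00

Derivation:
After 1 (deposit($500)): balance=$600.00 total_interest=$0.00
After 2 (month_end (apply 3% monthly interest)): balance=$618.00 total_interest=$18.00
After 3 (deposit($500)): balance=$1118.00 total_interest=$18.00
After 4 (deposit($200)): balance=$1318.00 total_interest=$18.00
After 5 (withdraw($100)): balance=$1218.00 total_interest=$18.00
After 6 (deposit($1000)): balance=$2218.00 total_interest=$18.00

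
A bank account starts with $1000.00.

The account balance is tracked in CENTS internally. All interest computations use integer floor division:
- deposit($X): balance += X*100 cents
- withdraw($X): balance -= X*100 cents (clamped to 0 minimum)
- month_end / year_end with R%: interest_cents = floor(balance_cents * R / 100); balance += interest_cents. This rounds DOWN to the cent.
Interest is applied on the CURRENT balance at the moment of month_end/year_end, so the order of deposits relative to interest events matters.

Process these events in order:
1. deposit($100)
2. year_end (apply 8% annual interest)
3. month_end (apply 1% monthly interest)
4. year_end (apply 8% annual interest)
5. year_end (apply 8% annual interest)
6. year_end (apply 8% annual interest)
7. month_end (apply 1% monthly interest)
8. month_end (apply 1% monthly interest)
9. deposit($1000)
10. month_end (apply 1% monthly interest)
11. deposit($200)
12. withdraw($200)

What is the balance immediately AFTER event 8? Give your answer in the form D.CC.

Answer: 1541.86

Derivation:
After 1 (deposit($100)): balance=$1100.00 total_interest=$0.00
After 2 (year_end (apply 8% annual interest)): balance=$1188.00 total_interest=$88.00
After 3 (month_end (apply 1% monthly interest)): balance=$1199.88 total_interest=$99.88
After 4 (year_end (apply 8% annual interest)): balance=$1295.87 total_interest=$195.87
After 5 (year_end (apply 8% annual interest)): balance=$1399.53 total_interest=$299.53
After 6 (year_end (apply 8% annual interest)): balance=$1511.49 total_interest=$411.49
After 7 (month_end (apply 1% monthly interest)): balance=$1526.60 total_interest=$426.60
After 8 (month_end (apply 1% monthly interest)): balance=$1541.86 total_interest=$441.86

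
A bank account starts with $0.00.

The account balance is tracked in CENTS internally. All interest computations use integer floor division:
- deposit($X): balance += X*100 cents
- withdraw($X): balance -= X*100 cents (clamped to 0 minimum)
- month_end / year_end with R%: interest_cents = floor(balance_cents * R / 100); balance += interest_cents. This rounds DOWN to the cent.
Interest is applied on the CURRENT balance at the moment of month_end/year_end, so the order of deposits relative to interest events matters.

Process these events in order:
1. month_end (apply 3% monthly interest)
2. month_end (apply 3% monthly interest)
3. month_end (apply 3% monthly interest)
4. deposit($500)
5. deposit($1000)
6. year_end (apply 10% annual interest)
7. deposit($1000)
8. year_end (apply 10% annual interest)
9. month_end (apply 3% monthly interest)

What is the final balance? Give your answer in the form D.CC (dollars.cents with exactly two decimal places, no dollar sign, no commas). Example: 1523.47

After 1 (month_end (apply 3% monthly interest)): balance=$0.00 total_interest=$0.00
After 2 (month_end (apply 3% monthly interest)): balance=$0.00 total_interest=$0.00
After 3 (month_end (apply 3% monthly interest)): balance=$0.00 total_interest=$0.00
After 4 (deposit($500)): balance=$500.00 total_interest=$0.00
After 5 (deposit($1000)): balance=$1500.00 total_interest=$0.00
After 6 (year_end (apply 10% annual interest)): balance=$1650.00 total_interest=$150.00
After 7 (deposit($1000)): balance=$2650.00 total_interest=$150.00
After 8 (year_end (apply 10% annual interest)): balance=$2915.00 total_interest=$415.00
After 9 (month_end (apply 3% monthly interest)): balance=$3002.45 total_interest=$502.45

Answer: 3002.45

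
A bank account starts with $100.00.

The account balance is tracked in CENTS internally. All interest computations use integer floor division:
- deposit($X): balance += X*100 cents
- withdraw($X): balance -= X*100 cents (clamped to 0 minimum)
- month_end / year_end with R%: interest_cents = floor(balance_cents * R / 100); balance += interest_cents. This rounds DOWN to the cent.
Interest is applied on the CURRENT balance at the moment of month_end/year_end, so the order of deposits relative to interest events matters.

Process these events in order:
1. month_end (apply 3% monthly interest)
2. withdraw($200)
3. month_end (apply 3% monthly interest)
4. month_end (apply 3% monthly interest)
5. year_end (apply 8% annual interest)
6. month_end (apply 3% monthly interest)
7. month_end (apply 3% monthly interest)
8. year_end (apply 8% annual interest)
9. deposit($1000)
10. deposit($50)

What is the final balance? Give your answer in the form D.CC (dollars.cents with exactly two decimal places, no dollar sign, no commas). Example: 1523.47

Answer: 1050.00

Derivation:
After 1 (month_end (apply 3% monthly interest)): balance=$103.00 total_interest=$3.00
After 2 (withdraw($200)): balance=$0.00 total_interest=$3.00
After 3 (month_end (apply 3% monthly interest)): balance=$0.00 total_interest=$3.00
After 4 (month_end (apply 3% monthly interest)): balance=$0.00 total_interest=$3.00
After 5 (year_end (apply 8% annual interest)): balance=$0.00 total_interest=$3.00
After 6 (month_end (apply 3% monthly interest)): balance=$0.00 total_interest=$3.00
After 7 (month_end (apply 3% monthly interest)): balance=$0.00 total_interest=$3.00
After 8 (year_end (apply 8% annual interest)): balance=$0.00 total_interest=$3.00
After 9 (deposit($1000)): balance=$1000.00 total_interest=$3.00
After 10 (deposit($50)): balance=$1050.00 total_interest=$3.00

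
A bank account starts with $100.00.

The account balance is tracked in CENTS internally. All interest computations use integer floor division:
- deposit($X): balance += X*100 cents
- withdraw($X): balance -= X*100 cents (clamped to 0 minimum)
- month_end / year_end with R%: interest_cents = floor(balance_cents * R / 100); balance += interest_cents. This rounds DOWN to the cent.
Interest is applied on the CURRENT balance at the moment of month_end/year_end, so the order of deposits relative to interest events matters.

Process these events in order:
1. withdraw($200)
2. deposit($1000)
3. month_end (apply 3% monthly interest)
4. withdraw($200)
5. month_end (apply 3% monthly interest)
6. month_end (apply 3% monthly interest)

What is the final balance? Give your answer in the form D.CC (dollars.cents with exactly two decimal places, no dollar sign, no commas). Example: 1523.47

Answer: 880.54

Derivation:
After 1 (withdraw($200)): balance=$0.00 total_interest=$0.00
After 2 (deposit($1000)): balance=$1000.00 total_interest=$0.00
After 3 (month_end (apply 3% monthly interest)): balance=$1030.00 total_interest=$30.00
After 4 (withdraw($200)): balance=$830.00 total_interest=$30.00
After 5 (month_end (apply 3% monthly interest)): balance=$854.90 total_interest=$54.90
After 6 (month_end (apply 3% monthly interest)): balance=$880.54 total_interest=$80.54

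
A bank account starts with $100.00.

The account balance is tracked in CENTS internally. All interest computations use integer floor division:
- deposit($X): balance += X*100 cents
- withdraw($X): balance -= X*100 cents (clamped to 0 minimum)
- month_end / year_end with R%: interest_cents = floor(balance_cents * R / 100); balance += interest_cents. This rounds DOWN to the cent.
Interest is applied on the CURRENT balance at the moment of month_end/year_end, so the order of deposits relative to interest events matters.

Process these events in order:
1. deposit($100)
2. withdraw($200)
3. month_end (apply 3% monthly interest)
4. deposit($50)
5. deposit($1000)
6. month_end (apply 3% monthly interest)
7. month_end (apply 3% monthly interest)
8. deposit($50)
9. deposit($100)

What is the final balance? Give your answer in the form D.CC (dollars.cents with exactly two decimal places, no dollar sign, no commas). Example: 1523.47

Answer: 1263.94

Derivation:
After 1 (deposit($100)): balance=$200.00 total_interest=$0.00
After 2 (withdraw($200)): balance=$0.00 total_interest=$0.00
After 3 (month_end (apply 3% monthly interest)): balance=$0.00 total_interest=$0.00
After 4 (deposit($50)): balance=$50.00 total_interest=$0.00
After 5 (deposit($1000)): balance=$1050.00 total_interest=$0.00
After 6 (month_end (apply 3% monthly interest)): balance=$1081.50 total_interest=$31.50
After 7 (month_end (apply 3% monthly interest)): balance=$1113.94 total_interest=$63.94
After 8 (deposit($50)): balance=$1163.94 total_interest=$63.94
After 9 (deposit($100)): balance=$1263.94 total_interest=$63.94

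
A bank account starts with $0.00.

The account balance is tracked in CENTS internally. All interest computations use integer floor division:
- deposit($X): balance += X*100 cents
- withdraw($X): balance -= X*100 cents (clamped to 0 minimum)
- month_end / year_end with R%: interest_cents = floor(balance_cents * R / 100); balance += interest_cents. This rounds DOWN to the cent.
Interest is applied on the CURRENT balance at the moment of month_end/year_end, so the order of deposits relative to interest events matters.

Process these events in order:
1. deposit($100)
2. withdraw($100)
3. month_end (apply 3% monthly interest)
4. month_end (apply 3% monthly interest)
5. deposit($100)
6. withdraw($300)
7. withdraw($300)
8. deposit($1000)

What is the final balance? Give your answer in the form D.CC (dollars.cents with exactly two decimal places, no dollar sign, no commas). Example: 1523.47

Answer: 1000.00

Derivation:
After 1 (deposit($100)): balance=$100.00 total_interest=$0.00
After 2 (withdraw($100)): balance=$0.00 total_interest=$0.00
After 3 (month_end (apply 3% monthly interest)): balance=$0.00 total_interest=$0.00
After 4 (month_end (apply 3% monthly interest)): balance=$0.00 total_interest=$0.00
After 5 (deposit($100)): balance=$100.00 total_interest=$0.00
After 6 (withdraw($300)): balance=$0.00 total_interest=$0.00
After 7 (withdraw($300)): balance=$0.00 total_interest=$0.00
After 8 (deposit($1000)): balance=$1000.00 total_interest=$0.00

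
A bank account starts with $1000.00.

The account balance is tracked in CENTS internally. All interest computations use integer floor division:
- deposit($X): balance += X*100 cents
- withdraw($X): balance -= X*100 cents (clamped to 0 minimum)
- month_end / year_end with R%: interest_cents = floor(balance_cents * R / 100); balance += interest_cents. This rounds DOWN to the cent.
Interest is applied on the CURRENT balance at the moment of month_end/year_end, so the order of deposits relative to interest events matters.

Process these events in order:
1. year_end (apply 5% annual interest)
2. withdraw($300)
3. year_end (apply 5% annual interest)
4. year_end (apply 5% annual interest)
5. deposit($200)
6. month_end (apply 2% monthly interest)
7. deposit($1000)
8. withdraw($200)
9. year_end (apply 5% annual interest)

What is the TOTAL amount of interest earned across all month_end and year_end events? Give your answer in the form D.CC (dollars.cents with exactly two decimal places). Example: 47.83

Answer: 239.77

Derivation:
After 1 (year_end (apply 5% annual interest)): balance=$1050.00 total_interest=$50.00
After 2 (withdraw($300)): balance=$750.00 total_interest=$50.00
After 3 (year_end (apply 5% annual interest)): balance=$787.50 total_interest=$87.50
After 4 (year_end (apply 5% annual interest)): balance=$826.87 total_interest=$126.87
After 5 (deposit($200)): balance=$1026.87 total_interest=$126.87
After 6 (month_end (apply 2% monthly interest)): balance=$1047.40 total_interest=$147.40
After 7 (deposit($1000)): balance=$2047.40 total_interest=$147.40
After 8 (withdraw($200)): balance=$1847.40 total_interest=$147.40
After 9 (year_end (apply 5% annual interest)): balance=$1939.77 total_interest=$239.77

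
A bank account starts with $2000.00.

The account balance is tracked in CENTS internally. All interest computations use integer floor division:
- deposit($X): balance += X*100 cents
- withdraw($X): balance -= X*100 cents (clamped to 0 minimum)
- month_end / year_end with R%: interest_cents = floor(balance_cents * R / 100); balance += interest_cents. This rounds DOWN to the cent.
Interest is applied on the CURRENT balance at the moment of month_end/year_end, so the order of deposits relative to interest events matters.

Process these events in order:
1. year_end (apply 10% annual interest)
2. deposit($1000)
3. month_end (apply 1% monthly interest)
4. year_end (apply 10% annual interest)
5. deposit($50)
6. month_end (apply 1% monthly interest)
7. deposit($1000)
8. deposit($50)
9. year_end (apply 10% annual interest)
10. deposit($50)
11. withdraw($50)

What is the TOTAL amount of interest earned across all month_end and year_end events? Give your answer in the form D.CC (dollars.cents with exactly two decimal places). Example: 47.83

After 1 (year_end (apply 10% annual interest)): balance=$2200.00 total_interest=$200.00
After 2 (deposit($1000)): balance=$3200.00 total_interest=$200.00
After 3 (month_end (apply 1% monthly interest)): balance=$3232.00 total_interest=$232.00
After 4 (year_end (apply 10% annual interest)): balance=$3555.20 total_interest=$555.20
After 5 (deposit($50)): balance=$3605.20 total_interest=$555.20
After 6 (month_end (apply 1% monthly interest)): balance=$3641.25 total_interest=$591.25
After 7 (deposit($1000)): balance=$4641.25 total_interest=$591.25
After 8 (deposit($50)): balance=$4691.25 total_interest=$591.25
After 9 (year_end (apply 10% annual interest)): balance=$5160.37 total_interest=$1060.37
After 10 (deposit($50)): balance=$5210.37 total_interest=$1060.37
After 11 (withdraw($50)): balance=$5160.37 total_interest=$1060.37

Answer: 1060.37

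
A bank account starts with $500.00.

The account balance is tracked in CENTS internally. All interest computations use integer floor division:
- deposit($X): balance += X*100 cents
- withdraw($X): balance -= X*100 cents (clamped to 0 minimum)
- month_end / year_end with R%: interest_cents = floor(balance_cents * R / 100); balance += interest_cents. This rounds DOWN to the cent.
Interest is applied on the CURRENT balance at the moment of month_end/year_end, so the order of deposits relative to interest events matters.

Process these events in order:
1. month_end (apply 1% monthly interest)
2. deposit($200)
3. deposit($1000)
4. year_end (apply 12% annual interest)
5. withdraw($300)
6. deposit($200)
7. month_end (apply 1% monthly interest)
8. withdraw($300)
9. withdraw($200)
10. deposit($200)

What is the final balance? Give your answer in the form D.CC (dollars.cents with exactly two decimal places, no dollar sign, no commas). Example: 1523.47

After 1 (month_end (apply 1% monthly interest)): balance=$505.00 total_interest=$5.00
After 2 (deposit($200)): balance=$705.00 total_interest=$5.00
After 3 (deposit($1000)): balance=$1705.00 total_interest=$5.00
After 4 (year_end (apply 12% annual interest)): balance=$1909.60 total_interest=$209.60
After 5 (withdraw($300)): balance=$1609.60 total_interest=$209.60
After 6 (deposit($200)): balance=$1809.60 total_interest=$209.60
After 7 (month_end (apply 1% monthly interest)): balance=$1827.69 total_interest=$227.69
After 8 (withdraw($300)): balance=$1527.69 total_interest=$227.69
After 9 (withdraw($200)): balance=$1327.69 total_interest=$227.69
After 10 (deposit($200)): balance=$1527.69 total_interest=$227.69

Answer: 1527.69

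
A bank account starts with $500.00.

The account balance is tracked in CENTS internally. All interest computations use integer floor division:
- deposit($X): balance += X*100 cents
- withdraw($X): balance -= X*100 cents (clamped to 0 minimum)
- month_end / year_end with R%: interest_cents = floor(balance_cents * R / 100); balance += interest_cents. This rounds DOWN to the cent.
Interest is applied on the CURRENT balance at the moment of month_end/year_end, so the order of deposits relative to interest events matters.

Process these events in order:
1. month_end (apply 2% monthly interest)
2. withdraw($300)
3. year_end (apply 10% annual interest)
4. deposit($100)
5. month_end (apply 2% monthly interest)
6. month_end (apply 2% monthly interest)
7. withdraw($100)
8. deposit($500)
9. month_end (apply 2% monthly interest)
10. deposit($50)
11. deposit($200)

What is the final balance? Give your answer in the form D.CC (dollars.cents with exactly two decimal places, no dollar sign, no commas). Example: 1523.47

Answer: 1009.25

Derivation:
After 1 (month_end (apply 2% monthly interest)): balance=$510.00 total_interest=$10.00
After 2 (withdraw($300)): balance=$210.00 total_interest=$10.00
After 3 (year_end (apply 10% annual interest)): balance=$231.00 total_interest=$31.00
After 4 (deposit($100)): balance=$331.00 total_interest=$31.00
After 5 (month_end (apply 2% monthly interest)): balance=$337.62 total_interest=$37.62
After 6 (month_end (apply 2% monthly interest)): balance=$344.37 total_interest=$44.37
After 7 (withdraw($100)): balance=$244.37 total_interest=$44.37
After 8 (deposit($500)): balance=$744.37 total_interest=$44.37
After 9 (month_end (apply 2% monthly interest)): balance=$759.25 total_interest=$59.25
After 10 (deposit($50)): balance=$809.25 total_interest=$59.25
After 11 (deposit($200)): balance=$1009.25 total_interest=$59.25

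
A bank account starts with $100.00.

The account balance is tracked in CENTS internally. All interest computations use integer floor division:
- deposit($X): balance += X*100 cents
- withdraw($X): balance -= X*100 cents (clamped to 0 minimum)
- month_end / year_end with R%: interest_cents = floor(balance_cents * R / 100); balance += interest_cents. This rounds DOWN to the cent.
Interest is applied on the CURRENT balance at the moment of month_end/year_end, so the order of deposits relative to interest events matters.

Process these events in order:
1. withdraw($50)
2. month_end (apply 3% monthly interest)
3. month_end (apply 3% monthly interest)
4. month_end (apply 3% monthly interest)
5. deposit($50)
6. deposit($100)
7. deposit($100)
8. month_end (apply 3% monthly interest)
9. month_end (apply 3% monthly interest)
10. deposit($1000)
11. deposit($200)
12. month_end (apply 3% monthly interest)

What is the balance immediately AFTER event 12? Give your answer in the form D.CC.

After 1 (withdraw($50)): balance=$50.00 total_interest=$0.00
After 2 (month_end (apply 3% monthly interest)): balance=$51.50 total_interest=$1.50
After 3 (month_end (apply 3% monthly interest)): balance=$53.04 total_interest=$3.04
After 4 (month_end (apply 3% monthly interest)): balance=$54.63 total_interest=$4.63
After 5 (deposit($50)): balance=$104.63 total_interest=$4.63
After 6 (deposit($100)): balance=$204.63 total_interest=$4.63
After 7 (deposit($100)): balance=$304.63 total_interest=$4.63
After 8 (month_end (apply 3% monthly interest)): balance=$313.76 total_interest=$13.76
After 9 (month_end (apply 3% monthly interest)): balance=$323.17 total_interest=$23.17
After 10 (deposit($1000)): balance=$1323.17 total_interest=$23.17
After 11 (deposit($200)): balance=$1523.17 total_interest=$23.17
After 12 (month_end (apply 3% monthly interest)): balance=$1568.86 total_interest=$68.86

Answer: 1568.86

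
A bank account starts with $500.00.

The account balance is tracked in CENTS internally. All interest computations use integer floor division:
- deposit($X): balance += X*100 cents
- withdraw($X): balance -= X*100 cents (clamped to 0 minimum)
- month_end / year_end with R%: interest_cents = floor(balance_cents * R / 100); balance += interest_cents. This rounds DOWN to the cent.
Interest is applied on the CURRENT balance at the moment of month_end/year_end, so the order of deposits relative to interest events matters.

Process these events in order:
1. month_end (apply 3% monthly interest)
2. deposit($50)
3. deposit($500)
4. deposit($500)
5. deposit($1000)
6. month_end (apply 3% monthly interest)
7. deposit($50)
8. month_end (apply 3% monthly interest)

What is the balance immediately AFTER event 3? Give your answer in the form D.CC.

Answer: 1065.00

Derivation:
After 1 (month_end (apply 3% monthly interest)): balance=$515.00 total_interest=$15.00
After 2 (deposit($50)): balance=$565.00 total_interest=$15.00
After 3 (deposit($500)): balance=$1065.00 total_interest=$15.00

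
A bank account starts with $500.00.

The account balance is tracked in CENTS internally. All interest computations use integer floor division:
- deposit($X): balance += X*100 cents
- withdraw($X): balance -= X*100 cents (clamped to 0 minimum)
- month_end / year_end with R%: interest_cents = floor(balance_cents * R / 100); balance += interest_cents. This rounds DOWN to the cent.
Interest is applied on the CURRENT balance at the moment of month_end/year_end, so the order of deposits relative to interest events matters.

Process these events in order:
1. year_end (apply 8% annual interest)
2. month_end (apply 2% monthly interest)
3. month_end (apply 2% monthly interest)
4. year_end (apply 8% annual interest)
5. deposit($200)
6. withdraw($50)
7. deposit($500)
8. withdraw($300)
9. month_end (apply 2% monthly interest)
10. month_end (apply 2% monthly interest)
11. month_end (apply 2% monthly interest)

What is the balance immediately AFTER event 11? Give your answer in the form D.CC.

Answer: 1015.29

Derivation:
After 1 (year_end (apply 8% annual interest)): balance=$540.00 total_interest=$40.00
After 2 (month_end (apply 2% monthly interest)): balance=$550.80 total_interest=$50.80
After 3 (month_end (apply 2% monthly interest)): balance=$561.81 total_interest=$61.81
After 4 (year_end (apply 8% annual interest)): balance=$606.75 total_interest=$106.75
After 5 (deposit($200)): balance=$806.75 total_interest=$106.75
After 6 (withdraw($50)): balance=$756.75 total_interest=$106.75
After 7 (deposit($500)): balance=$1256.75 total_interest=$106.75
After 8 (withdraw($300)): balance=$956.75 total_interest=$106.75
After 9 (month_end (apply 2% monthly interest)): balance=$975.88 total_interest=$125.88
After 10 (month_end (apply 2% monthly interest)): balance=$995.39 total_interest=$145.39
After 11 (month_end (apply 2% monthly interest)): balance=$1015.29 total_interest=$165.29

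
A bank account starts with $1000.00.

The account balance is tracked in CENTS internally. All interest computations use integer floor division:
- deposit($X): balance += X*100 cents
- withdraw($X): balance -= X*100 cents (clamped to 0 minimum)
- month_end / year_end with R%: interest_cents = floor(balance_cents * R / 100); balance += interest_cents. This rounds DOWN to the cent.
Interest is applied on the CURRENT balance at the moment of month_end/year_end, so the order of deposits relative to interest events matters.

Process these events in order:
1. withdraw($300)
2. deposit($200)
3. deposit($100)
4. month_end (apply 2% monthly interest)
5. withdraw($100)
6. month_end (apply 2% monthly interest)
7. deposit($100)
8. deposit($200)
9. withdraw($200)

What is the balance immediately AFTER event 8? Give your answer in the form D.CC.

Answer: 1238.40

Derivation:
After 1 (withdraw($300)): balance=$700.00 total_interest=$0.00
After 2 (deposit($200)): balance=$900.00 total_interest=$0.00
After 3 (deposit($100)): balance=$1000.00 total_interest=$0.00
After 4 (month_end (apply 2% monthly interest)): balance=$1020.00 total_interest=$20.00
After 5 (withdraw($100)): balance=$920.00 total_interest=$20.00
After 6 (month_end (apply 2% monthly interest)): balance=$938.40 total_interest=$38.40
After 7 (deposit($100)): balance=$1038.40 total_interest=$38.40
After 8 (deposit($200)): balance=$1238.40 total_interest=$38.40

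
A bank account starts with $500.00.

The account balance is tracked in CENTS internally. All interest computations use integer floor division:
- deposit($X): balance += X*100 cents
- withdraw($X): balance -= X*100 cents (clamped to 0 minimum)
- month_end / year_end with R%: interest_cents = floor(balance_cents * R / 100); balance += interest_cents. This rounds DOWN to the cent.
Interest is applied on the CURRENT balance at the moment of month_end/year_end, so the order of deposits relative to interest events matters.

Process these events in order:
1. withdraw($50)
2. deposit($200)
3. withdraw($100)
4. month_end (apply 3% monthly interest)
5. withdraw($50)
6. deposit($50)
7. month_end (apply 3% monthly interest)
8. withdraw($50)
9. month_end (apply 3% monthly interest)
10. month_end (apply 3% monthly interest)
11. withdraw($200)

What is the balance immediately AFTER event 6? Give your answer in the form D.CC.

Answer: 566.50

Derivation:
After 1 (withdraw($50)): balance=$450.00 total_interest=$0.00
After 2 (deposit($200)): balance=$650.00 total_interest=$0.00
After 3 (withdraw($100)): balance=$550.00 total_interest=$0.00
After 4 (month_end (apply 3% monthly interest)): balance=$566.50 total_interest=$16.50
After 5 (withdraw($50)): balance=$516.50 total_interest=$16.50
After 6 (deposit($50)): balance=$566.50 total_interest=$16.50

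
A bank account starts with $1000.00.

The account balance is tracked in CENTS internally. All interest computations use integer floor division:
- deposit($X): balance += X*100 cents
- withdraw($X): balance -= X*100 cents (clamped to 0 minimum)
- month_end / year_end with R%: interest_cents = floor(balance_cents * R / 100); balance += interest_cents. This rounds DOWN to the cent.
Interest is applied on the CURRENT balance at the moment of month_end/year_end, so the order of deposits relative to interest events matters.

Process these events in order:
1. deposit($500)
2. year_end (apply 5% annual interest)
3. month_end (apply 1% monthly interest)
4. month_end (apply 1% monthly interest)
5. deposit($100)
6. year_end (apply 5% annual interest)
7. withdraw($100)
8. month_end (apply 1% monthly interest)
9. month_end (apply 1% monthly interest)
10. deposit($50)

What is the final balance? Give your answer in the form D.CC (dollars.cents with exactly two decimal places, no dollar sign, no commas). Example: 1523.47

After 1 (deposit($500)): balance=$1500.00 total_interest=$0.00
After 2 (year_end (apply 5% annual interest)): balance=$1575.00 total_interest=$75.00
After 3 (month_end (apply 1% monthly interest)): balance=$1590.75 total_interest=$90.75
After 4 (month_end (apply 1% monthly interest)): balance=$1606.65 total_interest=$106.65
After 5 (deposit($100)): balance=$1706.65 total_interest=$106.65
After 6 (year_end (apply 5% annual interest)): balance=$1791.98 total_interest=$191.98
After 7 (withdraw($100)): balance=$1691.98 total_interest=$191.98
After 8 (month_end (apply 1% monthly interest)): balance=$1708.89 total_interest=$208.89
After 9 (month_end (apply 1% monthly interest)): balance=$1725.97 total_interest=$225.97
After 10 (deposit($50)): balance=$1775.97 total_interest=$225.97

Answer: 1775.97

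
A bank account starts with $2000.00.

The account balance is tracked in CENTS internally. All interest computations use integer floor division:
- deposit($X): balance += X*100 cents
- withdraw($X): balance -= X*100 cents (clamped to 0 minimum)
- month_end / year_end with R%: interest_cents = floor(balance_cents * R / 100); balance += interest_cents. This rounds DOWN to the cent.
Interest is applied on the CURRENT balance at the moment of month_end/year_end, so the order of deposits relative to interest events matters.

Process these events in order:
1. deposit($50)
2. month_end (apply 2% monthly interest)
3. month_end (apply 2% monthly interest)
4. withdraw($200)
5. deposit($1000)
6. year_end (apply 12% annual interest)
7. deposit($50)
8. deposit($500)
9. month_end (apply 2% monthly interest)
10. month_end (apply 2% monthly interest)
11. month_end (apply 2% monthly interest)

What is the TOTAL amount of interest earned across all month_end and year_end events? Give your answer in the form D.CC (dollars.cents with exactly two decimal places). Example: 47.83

After 1 (deposit($50)): balance=$2050.00 total_interest=$0.00
After 2 (month_end (apply 2% monthly interest)): balance=$2091.00 total_interest=$41.00
After 3 (month_end (apply 2% monthly interest)): balance=$2132.82 total_interest=$82.82
After 4 (withdraw($200)): balance=$1932.82 total_interest=$82.82
After 5 (deposit($1000)): balance=$2932.82 total_interest=$82.82
After 6 (year_end (apply 12% annual interest)): balance=$3284.75 total_interest=$434.75
After 7 (deposit($50)): balance=$3334.75 total_interest=$434.75
After 8 (deposit($500)): balance=$3834.75 total_interest=$434.75
After 9 (month_end (apply 2% monthly interest)): balance=$3911.44 total_interest=$511.44
After 10 (month_end (apply 2% monthly interest)): balance=$3989.66 total_interest=$589.66
After 11 (month_end (apply 2% monthly interest)): balance=$4069.45 total_interest=$669.45

Answer: 669.45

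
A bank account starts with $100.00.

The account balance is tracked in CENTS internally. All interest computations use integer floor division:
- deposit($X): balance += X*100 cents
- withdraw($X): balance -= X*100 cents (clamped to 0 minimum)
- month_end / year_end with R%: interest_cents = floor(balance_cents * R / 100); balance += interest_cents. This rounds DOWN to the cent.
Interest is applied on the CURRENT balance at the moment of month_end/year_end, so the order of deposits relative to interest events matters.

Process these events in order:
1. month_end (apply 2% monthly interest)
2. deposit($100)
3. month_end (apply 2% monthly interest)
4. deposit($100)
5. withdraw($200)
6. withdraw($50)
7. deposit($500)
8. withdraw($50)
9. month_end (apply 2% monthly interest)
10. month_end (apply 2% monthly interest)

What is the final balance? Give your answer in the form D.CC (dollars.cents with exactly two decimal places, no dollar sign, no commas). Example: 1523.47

After 1 (month_end (apply 2% monthly interest)): balance=$102.00 total_interest=$2.00
After 2 (deposit($100)): balance=$202.00 total_interest=$2.00
After 3 (month_end (apply 2% monthly interest)): balance=$206.04 total_interest=$6.04
After 4 (deposit($100)): balance=$306.04 total_interest=$6.04
After 5 (withdraw($200)): balance=$106.04 total_interest=$6.04
After 6 (withdraw($50)): balance=$56.04 total_interest=$6.04
After 7 (deposit($500)): balance=$556.04 total_interest=$6.04
After 8 (withdraw($50)): balance=$506.04 total_interest=$6.04
After 9 (month_end (apply 2% monthly interest)): balance=$516.16 total_interest=$16.16
After 10 (month_end (apply 2% monthly interest)): balance=$526.48 total_interest=$26.48

Answer: 526.48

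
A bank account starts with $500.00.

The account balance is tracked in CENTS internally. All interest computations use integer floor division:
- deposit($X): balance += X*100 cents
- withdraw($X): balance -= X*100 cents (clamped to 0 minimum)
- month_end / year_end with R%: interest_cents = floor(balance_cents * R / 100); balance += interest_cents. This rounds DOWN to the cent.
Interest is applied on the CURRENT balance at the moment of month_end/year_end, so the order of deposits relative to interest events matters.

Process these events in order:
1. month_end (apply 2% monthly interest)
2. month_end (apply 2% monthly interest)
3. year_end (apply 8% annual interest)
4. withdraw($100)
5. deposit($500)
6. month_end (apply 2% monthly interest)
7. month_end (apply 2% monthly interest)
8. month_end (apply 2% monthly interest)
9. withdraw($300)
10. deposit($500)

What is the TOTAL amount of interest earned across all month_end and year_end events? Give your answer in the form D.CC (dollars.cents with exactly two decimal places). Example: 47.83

After 1 (month_end (apply 2% monthly interest)): balance=$510.00 total_interest=$10.00
After 2 (month_end (apply 2% monthly interest)): balance=$520.20 total_interest=$20.20
After 3 (year_end (apply 8% annual interest)): balance=$561.81 total_interest=$61.81
After 4 (withdraw($100)): balance=$461.81 total_interest=$61.81
After 5 (deposit($500)): balance=$961.81 total_interest=$61.81
After 6 (month_end (apply 2% monthly interest)): balance=$981.04 total_interest=$81.04
After 7 (month_end (apply 2% monthly interest)): balance=$1000.66 total_interest=$100.66
After 8 (month_end (apply 2% monthly interest)): balance=$1020.67 total_interest=$120.67
After 9 (withdraw($300)): balance=$720.67 total_interest=$120.67
After 10 (deposit($500)): balance=$1220.67 total_interest=$120.67

Answer: 120.67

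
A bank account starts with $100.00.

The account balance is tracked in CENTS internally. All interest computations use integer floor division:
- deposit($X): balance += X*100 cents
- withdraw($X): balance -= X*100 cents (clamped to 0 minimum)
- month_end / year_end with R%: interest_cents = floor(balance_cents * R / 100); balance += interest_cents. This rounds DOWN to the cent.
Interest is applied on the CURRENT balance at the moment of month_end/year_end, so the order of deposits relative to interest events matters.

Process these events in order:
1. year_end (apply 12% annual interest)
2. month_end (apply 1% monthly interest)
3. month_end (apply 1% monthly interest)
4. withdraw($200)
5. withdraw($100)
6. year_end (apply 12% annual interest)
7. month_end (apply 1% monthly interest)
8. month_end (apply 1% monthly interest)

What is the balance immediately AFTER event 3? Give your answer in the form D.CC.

Answer: 114.25

Derivation:
After 1 (year_end (apply 12% annual interest)): balance=$112.00 total_interest=$12.00
After 2 (month_end (apply 1% monthly interest)): balance=$113.12 total_interest=$13.12
After 3 (month_end (apply 1% monthly interest)): balance=$114.25 total_interest=$14.25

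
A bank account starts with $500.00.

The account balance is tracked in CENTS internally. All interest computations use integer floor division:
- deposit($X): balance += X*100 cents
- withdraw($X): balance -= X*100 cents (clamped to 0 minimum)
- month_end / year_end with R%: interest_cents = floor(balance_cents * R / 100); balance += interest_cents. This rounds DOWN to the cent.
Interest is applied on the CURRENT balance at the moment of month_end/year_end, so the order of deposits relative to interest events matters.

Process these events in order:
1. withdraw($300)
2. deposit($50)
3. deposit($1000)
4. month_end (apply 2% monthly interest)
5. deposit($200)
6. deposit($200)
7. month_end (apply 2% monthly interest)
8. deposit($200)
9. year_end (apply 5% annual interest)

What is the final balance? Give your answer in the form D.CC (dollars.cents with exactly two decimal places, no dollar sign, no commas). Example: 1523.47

After 1 (withdraw($300)): balance=$200.00 total_interest=$0.00
After 2 (deposit($50)): balance=$250.00 total_interest=$0.00
After 3 (deposit($1000)): balance=$1250.00 total_interest=$0.00
After 4 (month_end (apply 2% monthly interest)): balance=$1275.00 total_interest=$25.00
After 5 (deposit($200)): balance=$1475.00 total_interest=$25.00
After 6 (deposit($200)): balance=$1675.00 total_interest=$25.00
After 7 (month_end (apply 2% monthly interest)): balance=$1708.50 total_interest=$58.50
After 8 (deposit($200)): balance=$1908.50 total_interest=$58.50
After 9 (year_end (apply 5% annual interest)): balance=$2003.92 total_interest=$153.92

Answer: 2003.92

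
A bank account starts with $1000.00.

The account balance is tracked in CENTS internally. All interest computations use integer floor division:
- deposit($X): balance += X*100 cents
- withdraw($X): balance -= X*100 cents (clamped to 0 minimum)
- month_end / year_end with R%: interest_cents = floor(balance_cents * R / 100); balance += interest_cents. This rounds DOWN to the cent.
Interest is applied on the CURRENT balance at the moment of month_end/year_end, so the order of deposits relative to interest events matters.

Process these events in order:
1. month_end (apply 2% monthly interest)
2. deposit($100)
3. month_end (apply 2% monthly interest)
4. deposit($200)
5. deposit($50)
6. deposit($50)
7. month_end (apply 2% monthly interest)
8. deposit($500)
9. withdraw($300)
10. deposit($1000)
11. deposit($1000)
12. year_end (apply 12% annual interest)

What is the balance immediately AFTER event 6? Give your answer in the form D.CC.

After 1 (month_end (apply 2% monthly interest)): balance=$1020.00 total_interest=$20.00
After 2 (deposit($100)): balance=$1120.00 total_interest=$20.00
After 3 (month_end (apply 2% monthly interest)): balance=$1142.40 total_interest=$42.40
After 4 (deposit($200)): balance=$1342.40 total_interest=$42.40
After 5 (deposit($50)): balance=$1392.40 total_interest=$42.40
After 6 (deposit($50)): balance=$1442.40 total_interest=$42.40

Answer: 1442.40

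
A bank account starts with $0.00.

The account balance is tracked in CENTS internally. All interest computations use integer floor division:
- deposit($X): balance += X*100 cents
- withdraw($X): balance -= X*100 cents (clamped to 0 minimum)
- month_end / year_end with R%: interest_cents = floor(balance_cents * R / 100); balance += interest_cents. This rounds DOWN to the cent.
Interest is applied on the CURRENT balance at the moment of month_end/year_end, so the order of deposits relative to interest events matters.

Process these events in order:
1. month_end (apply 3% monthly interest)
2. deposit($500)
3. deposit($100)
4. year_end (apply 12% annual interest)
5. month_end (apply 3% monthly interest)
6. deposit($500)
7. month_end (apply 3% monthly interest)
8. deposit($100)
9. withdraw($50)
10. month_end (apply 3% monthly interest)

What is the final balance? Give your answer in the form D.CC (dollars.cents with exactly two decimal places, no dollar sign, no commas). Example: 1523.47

After 1 (month_end (apply 3% monthly interest)): balance=$0.00 total_interest=$0.00
After 2 (deposit($500)): balance=$500.00 total_interest=$0.00
After 3 (deposit($100)): balance=$600.00 total_interest=$0.00
After 4 (year_end (apply 12% annual interest)): balance=$672.00 total_interest=$72.00
After 5 (month_end (apply 3% monthly interest)): balance=$692.16 total_interest=$92.16
After 6 (deposit($500)): balance=$1192.16 total_interest=$92.16
After 7 (month_end (apply 3% monthly interest)): balance=$1227.92 total_interest=$127.92
After 8 (deposit($100)): balance=$1327.92 total_interest=$127.92
After 9 (withdraw($50)): balance=$1277.92 total_interest=$127.92
After 10 (month_end (apply 3% monthly interest)): balance=$1316.25 total_interest=$166.25

Answer: 1316.25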